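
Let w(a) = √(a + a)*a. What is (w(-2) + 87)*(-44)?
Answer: -3828 + 176*I ≈ -3828.0 + 176.0*I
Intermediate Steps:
w(a) = √2*a^(3/2) (w(a) = √(2*a)*a = (√2*√a)*a = √2*a^(3/2))
(w(-2) + 87)*(-44) = (√2*(-2)^(3/2) + 87)*(-44) = (√2*(-2*I*√2) + 87)*(-44) = (-4*I + 87)*(-44) = (87 - 4*I)*(-44) = -3828 + 176*I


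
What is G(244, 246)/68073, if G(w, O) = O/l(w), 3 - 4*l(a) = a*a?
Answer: -328/1350863303 ≈ -2.4281e-7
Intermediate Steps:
l(a) = ¾ - a²/4 (l(a) = ¾ - a*a/4 = ¾ - a²/4)
G(w, O) = O/(¾ - w²/4)
G(244, 246)/68073 = -4*246/(-3 + 244²)/68073 = -4*246/(-3 + 59536)*(1/68073) = -4*246/59533*(1/68073) = -4*246*1/59533*(1/68073) = -984/59533*1/68073 = -328/1350863303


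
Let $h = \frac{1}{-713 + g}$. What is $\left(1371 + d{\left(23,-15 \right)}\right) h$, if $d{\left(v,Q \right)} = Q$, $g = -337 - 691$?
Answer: $- \frac{1356}{1741} \approx -0.77886$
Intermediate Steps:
$g = -1028$ ($g = -337 - 691 = -1028$)
$h = - \frac{1}{1741}$ ($h = \frac{1}{-713 - 1028} = \frac{1}{-1741} = - \frac{1}{1741} \approx -0.00057438$)
$\left(1371 + d{\left(23,-15 \right)}\right) h = \left(1371 - 15\right) \left(- \frac{1}{1741}\right) = 1356 \left(- \frac{1}{1741}\right) = - \frac{1356}{1741}$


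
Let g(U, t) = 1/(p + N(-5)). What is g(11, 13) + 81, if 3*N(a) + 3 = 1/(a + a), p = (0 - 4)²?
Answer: 36399/449 ≈ 81.067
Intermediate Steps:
p = 16 (p = (-4)² = 16)
N(a) = -1 + 1/(6*a) (N(a) = -1 + 1/(3*(a + a)) = -1 + 1/(3*((2*a))) = -1 + (1/(2*a))/3 = -1 + 1/(6*a))
g(U, t) = 30/449 (g(U, t) = 1/(16 + (⅙ - 1*(-5))/(-5)) = 1/(16 - (⅙ + 5)/5) = 1/(16 - ⅕*31/6) = 1/(16 - 31/30) = 1/(449/30) = 30/449)
g(11, 13) + 81 = 30/449 + 81 = 36399/449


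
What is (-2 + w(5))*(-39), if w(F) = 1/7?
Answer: 507/7 ≈ 72.429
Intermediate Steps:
w(F) = ⅐
(-2 + w(5))*(-39) = (-2 + ⅐)*(-39) = -13/7*(-39) = 507/7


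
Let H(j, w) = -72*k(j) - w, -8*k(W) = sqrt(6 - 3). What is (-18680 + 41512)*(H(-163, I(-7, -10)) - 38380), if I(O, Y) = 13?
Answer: -876588976 + 205488*sqrt(3) ≈ -8.7623e+8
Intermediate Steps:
k(W) = -sqrt(3)/8 (k(W) = -sqrt(6 - 3)/8 = -sqrt(3)/8)
H(j, w) = -w + 9*sqrt(3) (H(j, w) = -(-9)*sqrt(3) - w = 9*sqrt(3) - w = -w + 9*sqrt(3))
(-18680 + 41512)*(H(-163, I(-7, -10)) - 38380) = (-18680 + 41512)*((-1*13 + 9*sqrt(3)) - 38380) = 22832*((-13 + 9*sqrt(3)) - 38380) = 22832*(-38393 + 9*sqrt(3)) = -876588976 + 205488*sqrt(3)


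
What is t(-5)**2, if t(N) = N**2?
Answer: 625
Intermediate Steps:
t(-5)**2 = ((-5)**2)**2 = 25**2 = 625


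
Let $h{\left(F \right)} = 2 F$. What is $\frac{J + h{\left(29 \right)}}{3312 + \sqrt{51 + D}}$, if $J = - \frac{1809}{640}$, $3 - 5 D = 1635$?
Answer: $\frac{812153}{48753864} - \frac{35311 i \sqrt{85}}{3900309120} \approx 0.016658 - 8.3468 \cdot 10^{-5} i$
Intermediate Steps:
$D = - \frac{1632}{5}$ ($D = \frac{3}{5} - 327 = - \frac{1632}{5} \approx -326.4$)
$J = - \frac{1809}{640}$ ($J = \left(-1809\right) \frac{1}{640} = - \frac{1809}{640} \approx -2.8266$)
$\frac{J + h{\left(29 \right)}}{3312 + \sqrt{51 + D}} = \frac{- \frac{1809}{640} + 2 \cdot 29}{3312 + \sqrt{51 - \frac{1632}{5}}} = \frac{- \frac{1809}{640} + 58}{3312 + \sqrt{- \frac{1377}{5}}} = \frac{35311}{640 \left(3312 + \frac{9 i \sqrt{85}}{5}\right)}$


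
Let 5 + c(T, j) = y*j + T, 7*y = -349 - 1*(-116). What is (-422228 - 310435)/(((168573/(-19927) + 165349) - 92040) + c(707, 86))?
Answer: -34066143069/3307747714 ≈ -10.299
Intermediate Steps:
y = -233/7 (y = (-349 - 1*(-116))/7 = (-349 + 116)/7 = (1/7)*(-233) = -233/7 ≈ -33.286)
c(T, j) = -5 + T - 233*j/7 (c(T, j) = -5 + (-233*j/7 + T) = -5 + (T - 233*j/7) = -5 + T - 233*j/7)
(-422228 - 310435)/(((168573/(-19927) + 165349) - 92040) + c(707, 86)) = (-422228 - 310435)/(((168573/(-19927) + 165349) - 92040) + (-5 + 707 - 233/7*86)) = -732663/(((168573*(-1/19927) + 165349) - 92040) + (-5 + 707 - 20038/7)) = -732663/(((-168573/19927 + 165349) - 92040) - 15124/7) = -732663/((3294740950/19927 - 92040) - 15124/7) = -732663/(1460659870/19927 - 15124/7) = -732663/9923243142/139489 = -732663*139489/9923243142 = -34066143069/3307747714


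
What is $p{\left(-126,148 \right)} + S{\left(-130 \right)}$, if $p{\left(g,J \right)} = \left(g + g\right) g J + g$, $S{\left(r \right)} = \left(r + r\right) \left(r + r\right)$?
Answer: $4766770$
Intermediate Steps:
$S{\left(r \right)} = 4 r^{2}$ ($S{\left(r \right)} = 2 r 2 r = 4 r^{2}$)
$p{\left(g,J \right)} = g + 2 J g^{2}$ ($p{\left(g,J \right)} = 2 g g J + g = 2 g^{2} J + g = 2 J g^{2} + g = g + 2 J g^{2}$)
$p{\left(-126,148 \right)} + S{\left(-130 \right)} = - 126 \left(1 + 2 \cdot 148 \left(-126\right)\right) + 4 \left(-130\right)^{2} = - 126 \left(1 - 37296\right) + 4 \cdot 16900 = \left(-126\right) \left(-37295\right) + 67600 = 4699170 + 67600 = 4766770$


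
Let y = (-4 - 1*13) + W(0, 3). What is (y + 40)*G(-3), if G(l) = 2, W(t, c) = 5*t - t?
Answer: 46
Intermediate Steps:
W(t, c) = 4*t
y = -17 (y = (-4 - 1*13) + 4*0 = (-4 - 13) + 0 = -17 + 0 = -17)
(y + 40)*G(-3) = (-17 + 40)*2 = 23*2 = 46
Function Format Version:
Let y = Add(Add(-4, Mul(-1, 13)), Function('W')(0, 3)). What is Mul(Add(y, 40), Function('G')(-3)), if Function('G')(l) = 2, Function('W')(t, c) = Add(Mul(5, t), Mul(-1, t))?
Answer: 46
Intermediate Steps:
Function('W')(t, c) = Mul(4, t)
y = -17 (y = Add(Add(-4, Mul(-1, 13)), Mul(4, 0)) = Add(Add(-4, -13), 0) = Add(-17, 0) = -17)
Mul(Add(y, 40), Function('G')(-3)) = Mul(Add(-17, 40), 2) = Mul(23, 2) = 46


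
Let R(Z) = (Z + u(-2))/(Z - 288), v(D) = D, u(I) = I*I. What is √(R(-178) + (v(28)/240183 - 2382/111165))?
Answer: √168224122434674154098645/691231862715 ≈ 0.59336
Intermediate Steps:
u(I) = I²
R(Z) = (4 + Z)/(-288 + Z) (R(Z) = (Z + (-2)²)/(Z - 288) = (Z + 4)/(-288 + Z) = (4 + Z)/(-288 + Z))
√(R(-178) + (v(28)/240183 - 2382/111165)) = √((4 - 178)/(-288 - 178) + (28/240183 - 2382/111165)) = √(-174/(-466) + (28*(1/240183) - 2382*1/111165)) = √(-1/466*(-174) + (28/240183 - 794/37055)) = √(87/233 - 189667762/8899981065) = √(730105764109/2073695588145) = √168224122434674154098645/691231862715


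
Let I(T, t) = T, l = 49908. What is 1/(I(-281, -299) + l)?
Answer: 1/49627 ≈ 2.0150e-5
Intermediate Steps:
1/(I(-281, -299) + l) = 1/(-281 + 49908) = 1/49627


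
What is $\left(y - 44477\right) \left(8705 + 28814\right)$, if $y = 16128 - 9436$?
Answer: $-1417655415$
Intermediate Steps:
$y = 6692$
$\left(y - 44477\right) \left(8705 + 28814\right) = \left(6692 - 44477\right) \left(8705 + 28814\right) = \left(-37785\right) 37519 = -1417655415$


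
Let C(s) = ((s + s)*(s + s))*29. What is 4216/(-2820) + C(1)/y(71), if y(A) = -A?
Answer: -156614/50055 ≈ -3.1288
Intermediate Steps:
C(s) = 116*s² (C(s) = ((2*s)*(2*s))*29 = (4*s²)*29 = 116*s²)
4216/(-2820) + C(1)/y(71) = 4216/(-2820) + (116*1²)/((-1*71)) = 4216*(-1/2820) + (116*1)/(-71) = -1054/705 + 116*(-1/71) = -1054/705 - 116/71 = -156614/50055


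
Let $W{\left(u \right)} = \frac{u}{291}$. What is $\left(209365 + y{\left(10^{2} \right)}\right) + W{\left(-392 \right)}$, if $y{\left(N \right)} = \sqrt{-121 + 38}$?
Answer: $\frac{60924823}{291} + i \sqrt{83} \approx 2.0936 \cdot 10^{5} + 9.1104 i$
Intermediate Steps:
$W{\left(u \right)} = \frac{u}{291}$ ($W{\left(u \right)} = u \frac{1}{291} = \frac{u}{291}$)
$y{\left(N \right)} = i \sqrt{83}$ ($y{\left(N \right)} = \sqrt{-83} = i \sqrt{83}$)
$\left(209365 + y{\left(10^{2} \right)}\right) + W{\left(-392 \right)} = \left(209365 + i \sqrt{83}\right) + \frac{1}{291} \left(-392\right) = \left(209365 + i \sqrt{83}\right) - \frac{392}{291} = \frac{60924823}{291} + i \sqrt{83}$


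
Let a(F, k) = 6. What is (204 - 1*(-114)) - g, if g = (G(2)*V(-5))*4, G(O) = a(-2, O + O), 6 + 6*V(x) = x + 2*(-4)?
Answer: 394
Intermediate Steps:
V(x) = -7/3 + x/6 (V(x) = -1 + (x + 2*(-4))/6 = -1 + (x - 8)/6 = -1 + (-8 + x)/6 = -1 + (-4/3 + x/6) = -7/3 + x/6)
G(O) = 6
g = -76 (g = (6*(-7/3 + (1/6)*(-5)))*4 = (6*(-7/3 - 5/6))*4 = (6*(-19/6))*4 = -19*4 = -76)
(204 - 1*(-114)) - g = (204 - 1*(-114)) - 1*(-76) = (204 + 114) + 76 = 318 + 76 = 394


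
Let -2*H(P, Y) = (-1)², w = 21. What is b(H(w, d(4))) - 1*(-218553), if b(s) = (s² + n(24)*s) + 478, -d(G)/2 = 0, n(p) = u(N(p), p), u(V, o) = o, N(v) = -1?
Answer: 876077/4 ≈ 2.1902e+5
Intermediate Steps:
n(p) = p
d(G) = 0 (d(G) = -2*0 = 0)
H(P, Y) = -½ (H(P, Y) = -½*(-1)² = -½*1 = -½)
b(s) = 478 + s² + 24*s (b(s) = (s² + 24*s) + 478 = 478 + s² + 24*s)
b(H(w, d(4))) - 1*(-218553) = (478 + (-½)² + 24*(-½)) - 1*(-218553) = (478 + ¼ - 12) + 218553 = 1865/4 + 218553 = 876077/4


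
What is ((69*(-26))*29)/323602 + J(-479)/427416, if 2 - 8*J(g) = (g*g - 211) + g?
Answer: -125958796213/553250689728 ≈ -0.22767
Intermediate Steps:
J(g) = 213/8 - g/8 - g²/8 (J(g) = ¼ - ((g*g - 211) + g)/8 = ¼ - ((g² - 211) + g)/8 = ¼ - ((-211 + g²) + g)/8 = ¼ - (-211 + g + g²)/8 = ¼ + (211/8 - g/8 - g²/8) = 213/8 - g/8 - g²/8)
((69*(-26))*29)/323602 + J(-479)/427416 = ((69*(-26))*29)/323602 + (213/8 - ⅛*(-479) - ⅛*(-479)²)/427416 = -1794*29*(1/323602) + (213/8 + 479/8 - ⅛*229441)*(1/427416) = -52026*1/323602 + (213/8 + 479/8 - 229441/8)*(1/427416) = -26013/161801 - 228749/8*1/427416 = -26013/161801 - 228749/3419328 = -125958796213/553250689728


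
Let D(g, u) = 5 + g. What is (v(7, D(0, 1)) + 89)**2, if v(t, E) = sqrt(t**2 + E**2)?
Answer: (89 + sqrt(74))**2 ≈ 9526.2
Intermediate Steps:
v(t, E) = sqrt(E**2 + t**2)
(v(7, D(0, 1)) + 89)**2 = (sqrt((5 + 0)**2 + 7**2) + 89)**2 = (sqrt(5**2 + 49) + 89)**2 = (sqrt(25 + 49) + 89)**2 = (sqrt(74) + 89)**2 = (89 + sqrt(74))**2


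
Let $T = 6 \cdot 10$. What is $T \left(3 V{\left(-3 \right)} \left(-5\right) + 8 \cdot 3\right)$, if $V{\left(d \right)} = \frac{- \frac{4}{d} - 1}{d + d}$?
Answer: $1490$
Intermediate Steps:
$V{\left(d \right)} = \frac{-1 - \frac{4}{d}}{2 d}$
$T = 60$
$T \left(3 V{\left(-3 \right)} \left(-5\right) + 8 \cdot 3\right) = 60 \left(3 \frac{-4 - -3}{2 \cdot 9} \left(-5\right) + 8 \cdot 3\right) = 60 \left(3 \cdot \frac{1}{2} \cdot \frac{1}{9} \left(-4 + 3\right) \left(-5\right) + 24\right) = 60 \left(3 \cdot \frac{1}{2} \cdot \frac{1}{9} \left(-1\right) \left(-5\right) + 24\right) = 60 \left(3 \left(- \frac{1}{18}\right) \left(-5\right) + 24\right) = 60 \left(\left(- \frac{1}{6}\right) \left(-5\right) + 24\right) = 60 \left(\frac{5}{6} + 24\right) = 60 \cdot \frac{149}{6} = 1490$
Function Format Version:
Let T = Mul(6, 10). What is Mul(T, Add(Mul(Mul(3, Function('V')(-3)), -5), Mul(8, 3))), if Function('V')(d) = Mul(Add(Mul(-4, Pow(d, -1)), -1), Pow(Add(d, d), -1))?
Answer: 1490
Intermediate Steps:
Function('V')(d) = Mul(Rational(1, 2), Pow(d, -1), Add(-1, Mul(-4, Pow(d, -1)))) (Function('V')(d) = Mul(Add(-1, Mul(-4, Pow(d, -1))), Pow(Mul(2, d), -1)) = Mul(Add(-1, Mul(-4, Pow(d, -1))), Mul(Rational(1, 2), Pow(d, -1))) = Mul(Rational(1, 2), Pow(d, -1), Add(-1, Mul(-4, Pow(d, -1)))))
T = 60
Mul(T, Add(Mul(Mul(3, Function('V')(-3)), -5), Mul(8, 3))) = Mul(60, Add(Mul(Mul(3, Mul(Rational(1, 2), Pow(-3, -2), Add(-4, Mul(-1, -3)))), -5), Mul(8, 3))) = Mul(60, Add(Mul(Mul(3, Mul(Rational(1, 2), Rational(1, 9), Add(-4, 3))), -5), 24)) = Mul(60, Add(Mul(Mul(3, Mul(Rational(1, 2), Rational(1, 9), -1)), -5), 24)) = Mul(60, Add(Mul(Mul(3, Rational(-1, 18)), -5), 24)) = Mul(60, Add(Mul(Rational(-1, 6), -5), 24)) = Mul(60, Add(Rational(5, 6), 24)) = Mul(60, Rational(149, 6)) = 1490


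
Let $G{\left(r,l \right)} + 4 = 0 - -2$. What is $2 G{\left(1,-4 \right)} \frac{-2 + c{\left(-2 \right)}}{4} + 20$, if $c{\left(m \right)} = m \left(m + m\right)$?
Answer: $14$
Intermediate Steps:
$c{\left(m \right)} = 2 m^{2}$ ($c{\left(m \right)} = m 2 m = 2 m^{2}$)
$G{\left(r,l \right)} = -2$ ($G{\left(r,l \right)} = -4 + \left(0 - -2\right) = -4 + \left(0 + 2\right) = -4 + 2 = -2$)
$2 G{\left(1,-4 \right)} \frac{-2 + c{\left(-2 \right)}}{4} + 20 = 2 \left(-2\right) \frac{-2 + 2 \left(-2\right)^{2}}{4} + 20 = - 4 \frac{-2 + 2 \cdot 4}{4} + 20 = - 4 \frac{-2 + 8}{4} + 20 = - 4 \cdot \frac{1}{4} \cdot 6 + 20 = \left(-4\right) \frac{3}{2} + 20 = -6 + 20 = 14$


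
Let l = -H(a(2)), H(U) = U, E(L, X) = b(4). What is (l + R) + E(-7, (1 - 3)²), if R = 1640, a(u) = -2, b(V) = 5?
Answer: 1647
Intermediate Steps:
E(L, X) = 5
l = 2 (l = -1*(-2) = 2)
(l + R) + E(-7, (1 - 3)²) = (2 + 1640) + 5 = 1642 + 5 = 1647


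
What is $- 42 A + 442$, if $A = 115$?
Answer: $-4388$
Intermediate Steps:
$- 42 A + 442 = \left(-42\right) 115 + 442 = -4830 + 442 = -4388$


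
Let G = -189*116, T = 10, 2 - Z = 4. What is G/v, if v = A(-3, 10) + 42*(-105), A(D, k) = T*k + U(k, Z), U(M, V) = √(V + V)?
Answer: 11811555/2322013 + 5481*I/2322013 ≈ 5.0868 + 0.0023605*I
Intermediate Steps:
Z = -2 (Z = 2 - 1*4 = 2 - 4 = -2)
U(M, V) = √2*√V (U(M, V) = √(2*V) = √2*√V)
G = -21924
A(D, k) = 2*I + 10*k (A(D, k) = 10*k + √2*√(-2) = 10*k + √2*(I*√2) = 10*k + 2*I = 2*I + 10*k)
v = -4310 + 2*I (v = (2*I + 10*10) + 42*(-105) = (2*I + 100) - 4410 = (100 + 2*I) - 4410 = -4310 + 2*I ≈ -4310.0 + 2.0*I)
G/v = -21924*(-4310 - 2*I)/18576104 = -5481*(-4310 - 2*I)/4644026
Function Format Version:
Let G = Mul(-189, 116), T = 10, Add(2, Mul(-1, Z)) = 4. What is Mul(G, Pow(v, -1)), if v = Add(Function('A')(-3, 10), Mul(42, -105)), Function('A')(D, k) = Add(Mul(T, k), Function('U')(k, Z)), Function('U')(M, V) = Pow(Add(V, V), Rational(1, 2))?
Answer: Add(Rational(11811555, 2322013), Mul(Rational(5481, 2322013), I)) ≈ Add(5.0868, Mul(0.0023605, I))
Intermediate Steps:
Z = -2 (Z = Add(2, Mul(-1, 4)) = Add(2, -4) = -2)
Function('U')(M, V) = Mul(Pow(2, Rational(1, 2)), Pow(V, Rational(1, 2))) (Function('U')(M, V) = Pow(Mul(2, V), Rational(1, 2)) = Mul(Pow(2, Rational(1, 2)), Pow(V, Rational(1, 2))))
G = -21924
Function('A')(D, k) = Add(Mul(2, I), Mul(10, k)) (Function('A')(D, k) = Add(Mul(10, k), Mul(Pow(2, Rational(1, 2)), Pow(-2, Rational(1, 2)))) = Add(Mul(10, k), Mul(Pow(2, Rational(1, 2)), Mul(I, Pow(2, Rational(1, 2))))) = Add(Mul(10, k), Mul(2, I)) = Add(Mul(2, I), Mul(10, k)))
v = Add(-4310, Mul(2, I)) (v = Add(Add(Mul(2, I), Mul(10, 10)), Mul(42, -105)) = Add(Add(Mul(2, I), 100), -4410) = Add(Add(100, Mul(2, I)), -4410) = Add(-4310, Mul(2, I)) ≈ Add(-4310.0, Mul(2.0000, I)))
Mul(G, Pow(v, -1)) = Mul(-21924, Pow(Add(-4310, Mul(2, I)), -1)) = Mul(-21924, Mul(Rational(1, 18576104), Add(-4310, Mul(-2, I)))) = Mul(Rational(-5481, 4644026), Add(-4310, Mul(-2, I)))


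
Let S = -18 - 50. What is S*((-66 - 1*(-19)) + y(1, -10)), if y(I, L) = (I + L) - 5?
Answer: 4148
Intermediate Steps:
S = -68
y(I, L) = -5 + I + L
S*((-66 - 1*(-19)) + y(1, -10)) = -68*((-66 - 1*(-19)) + (-5 + 1 - 10)) = -68*((-66 + 19) - 14) = -68*(-47 - 14) = -68*(-61) = 4148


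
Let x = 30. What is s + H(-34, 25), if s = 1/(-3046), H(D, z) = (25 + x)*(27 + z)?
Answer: 8711559/3046 ≈ 2860.0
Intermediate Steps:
H(D, z) = 1485 + 55*z (H(D, z) = (25 + 30)*(27 + z) = 55*(27 + z) = 1485 + 55*z)
s = -1/3046 ≈ -0.00032830
s + H(-34, 25) = -1/3046 + (1485 + 55*25) = -1/3046 + (1485 + 1375) = -1/3046 + 2860 = 8711559/3046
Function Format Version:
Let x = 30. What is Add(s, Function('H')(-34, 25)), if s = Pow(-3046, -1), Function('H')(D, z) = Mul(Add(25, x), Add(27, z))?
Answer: Rational(8711559, 3046) ≈ 2860.0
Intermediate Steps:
Function('H')(D, z) = Add(1485, Mul(55, z)) (Function('H')(D, z) = Mul(Add(25, 30), Add(27, z)) = Mul(55, Add(27, z)) = Add(1485, Mul(55, z)))
s = Rational(-1, 3046) ≈ -0.00032830
Add(s, Function('H')(-34, 25)) = Add(Rational(-1, 3046), Add(1485, Mul(55, 25))) = Add(Rational(-1, 3046), Add(1485, 1375)) = Add(Rational(-1, 3046), 2860) = Rational(8711559, 3046)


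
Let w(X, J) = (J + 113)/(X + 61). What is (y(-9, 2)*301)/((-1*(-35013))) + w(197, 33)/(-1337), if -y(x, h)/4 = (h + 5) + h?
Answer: -623824459/2012932383 ≈ -0.30991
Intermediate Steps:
y(x, h) = -20 - 8*h (y(x, h) = -4*((h + 5) + h) = -4*((5 + h) + h) = -4*(5 + 2*h) = -20 - 8*h)
w(X, J) = (113 + J)/(61 + X)
(y(-9, 2)*301)/((-1*(-35013))) + w(197, 33)/(-1337) = ((-20 - 8*2)*301)/((-1*(-35013))) + ((113 + 33)/(61 + 197))/(-1337) = ((-20 - 16)*301)/35013 + (146/258)*(-1/1337) = -36*301*(1/35013) + ((1/258)*146)*(-1/1337) = -10836*1/35013 + (73/129)*(-1/1337) = -3612/11671 - 73/172473 = -623824459/2012932383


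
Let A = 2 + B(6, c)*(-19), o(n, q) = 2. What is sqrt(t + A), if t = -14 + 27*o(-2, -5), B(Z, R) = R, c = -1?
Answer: sqrt(61) ≈ 7.8102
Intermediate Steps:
t = 40 (t = -14 + 27*2 = -14 + 54 = 40)
A = 21 (A = 2 - 1*(-19) = 2 + 19 = 21)
sqrt(t + A) = sqrt(40 + 21) = sqrt(61)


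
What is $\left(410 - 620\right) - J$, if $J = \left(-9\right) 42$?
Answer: $168$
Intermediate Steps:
$J = -378$
$\left(410 - 620\right) - J = \left(410 - 620\right) - -378 = \left(410 - 620\right) + 378 = -210 + 378 = 168$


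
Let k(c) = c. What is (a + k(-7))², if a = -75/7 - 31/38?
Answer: 24295041/70756 ≈ 343.36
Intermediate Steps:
a = -3067/266 (a = -75*⅐ - 31*1/38 = -75/7 - 31/38 = -3067/266 ≈ -11.530)
(a + k(-7))² = (-3067/266 - 7)² = (-4929/266)² = 24295041/70756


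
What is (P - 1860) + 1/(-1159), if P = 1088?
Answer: -894749/1159 ≈ -772.00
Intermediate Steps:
(P - 1860) + 1/(-1159) = (1088 - 1860) + 1/(-1159) = -772 - 1/1159 = -894749/1159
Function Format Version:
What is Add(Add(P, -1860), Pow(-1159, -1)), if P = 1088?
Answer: Rational(-894749, 1159) ≈ -772.00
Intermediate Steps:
Add(Add(P, -1860), Pow(-1159, -1)) = Add(Add(1088, -1860), Pow(-1159, -1)) = Add(-772, Rational(-1, 1159)) = Rational(-894749, 1159)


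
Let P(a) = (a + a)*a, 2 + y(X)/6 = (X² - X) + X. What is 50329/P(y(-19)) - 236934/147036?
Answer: -182601063887/113700880296 ≈ -1.6060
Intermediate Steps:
y(X) = -12 + 6*X² (y(X) = -12 + 6*((X² - X) + X) = -12 + 6*X²)
P(a) = 2*a² (P(a) = (2*a)*a = 2*a²)
50329/P(y(-19)) - 236934/147036 = 50329/((2*(-12 + 6*(-19)²)²)) - 236934/147036 = 50329/((2*(-12 + 6*361)²)) - 236934*1/147036 = 50329/((2*(-12 + 2166)²)) - 39489/24506 = 50329/((2*2154²)) - 39489/24506 = 50329/((2*4639716)) - 39489/24506 = 50329/9279432 - 39489/24506 = -182601063887/113700880296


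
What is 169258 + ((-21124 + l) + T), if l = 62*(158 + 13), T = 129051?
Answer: 287787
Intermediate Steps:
l = 10602 (l = 62*171 = 10602)
169258 + ((-21124 + l) + T) = 169258 + ((-21124 + 10602) + 129051) = 169258 + (-10522 + 129051) = 169258 + 118529 = 287787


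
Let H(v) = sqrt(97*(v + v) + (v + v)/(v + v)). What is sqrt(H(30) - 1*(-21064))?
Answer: sqrt(21064 + sqrt(5821)) ≈ 145.40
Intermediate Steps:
H(v) = sqrt(1 + 194*v) (H(v) = sqrt(97*(2*v) + (2*v)/((2*v))) = sqrt(194*v + (2*v)*(1/(2*v))) = sqrt(194*v + 1) = sqrt(1 + 194*v))
sqrt(H(30) - 1*(-21064)) = sqrt(sqrt(1 + 194*30) - 1*(-21064)) = sqrt(sqrt(1 + 5820) + 21064) = sqrt(sqrt(5821) + 21064) = sqrt(21064 + sqrt(5821))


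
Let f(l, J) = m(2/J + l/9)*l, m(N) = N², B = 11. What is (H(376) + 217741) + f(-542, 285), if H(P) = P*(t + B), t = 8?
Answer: -1272229865627/731025 ≈ -1.7403e+6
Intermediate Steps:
f(l, J) = l*(2/J + l/9)² (f(l, J) = (2/J + l/9)²*l = l*(2/J + l/9)²)
H(P) = 19*P (H(P) = P*(8 + 11) = P*19 = 19*P)
(H(376) + 217741) + f(-542, 285) = (19*376 + 217741) + (1/81)*(-542)*(18 + 285*(-542))²/285² = (7144 + 217741) + (1/81)*(-542)*(1/81225)*(18 - 154470)² = 224885 + (1/81)*(-542)*(1/81225)*(-154452)² = 224885 + (1/81)*(-542)*(1/81225)*23855420304 = 224885 - 1436626422752/731025 = -1272229865627/731025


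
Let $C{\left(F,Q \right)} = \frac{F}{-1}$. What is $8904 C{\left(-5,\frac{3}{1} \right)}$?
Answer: $44520$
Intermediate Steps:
$C{\left(F,Q \right)} = - F$ ($C{\left(F,Q \right)} = F \left(-1\right) = - F$)
$8904 C{\left(-5,\frac{3}{1} \right)} = 8904 \left(\left(-1\right) \left(-5\right)\right) = 8904 \cdot 5 = 44520$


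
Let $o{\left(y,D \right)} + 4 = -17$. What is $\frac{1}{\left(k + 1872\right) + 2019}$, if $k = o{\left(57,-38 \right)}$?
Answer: $\frac{1}{3870} \approx 0.0002584$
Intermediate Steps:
$o{\left(y,D \right)} = -21$ ($o{\left(y,D \right)} = -4 - 17 = -21$)
$k = -21$
$\frac{1}{\left(k + 1872\right) + 2019} = \frac{1}{\left(-21 + 1872\right) + 2019} = \frac{1}{1851 + 2019} = \frac{1}{3870}$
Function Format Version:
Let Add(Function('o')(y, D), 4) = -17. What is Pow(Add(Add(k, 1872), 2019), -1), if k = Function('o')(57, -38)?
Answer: Rational(1, 3870) ≈ 0.00025840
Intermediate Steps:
Function('o')(y, D) = -21 (Function('o')(y, D) = Add(-4, -17) = -21)
k = -21
Pow(Add(Add(k, 1872), 2019), -1) = Pow(Add(Add(-21, 1872), 2019), -1) = Pow(Add(1851, 2019), -1) = Pow(3870, -1) = Rational(1, 3870)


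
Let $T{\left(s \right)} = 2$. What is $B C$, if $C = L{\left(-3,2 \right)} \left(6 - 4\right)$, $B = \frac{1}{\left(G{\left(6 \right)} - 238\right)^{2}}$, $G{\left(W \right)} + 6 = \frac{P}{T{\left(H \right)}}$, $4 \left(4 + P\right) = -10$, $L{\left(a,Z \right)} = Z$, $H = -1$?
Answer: $\frac{64}{978121} \approx 6.5432 \cdot 10^{-5}$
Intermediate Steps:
$P = - \frac{13}{2}$ ($P = -4 + \frac{1}{4} \left(-10\right) = -4 - \frac{5}{2} = - \frac{13}{2} \approx -6.5$)
$G{\left(W \right)} = - \frac{37}{4}$ ($G{\left(W \right)} = -6 - \frac{13}{2 \cdot 2} = -6 - \frac{13}{4} = - \frac{37}{4}$)
$B = \frac{16}{978121}$ ($B = \frac{1}{\left(- \frac{37}{4} - 238\right)^{2}} = \frac{1}{\left(- \frac{989}{4}\right)^{2}} = \frac{1}{\frac{978121}{16}} = \frac{16}{978121} \approx 1.6358 \cdot 10^{-5}$)
$C = 4$ ($C = 2 \left(6 - 4\right) = 2 \cdot 2 = 4$)
$B C = \frac{16}{978121} \cdot 4 = \frac{64}{978121}$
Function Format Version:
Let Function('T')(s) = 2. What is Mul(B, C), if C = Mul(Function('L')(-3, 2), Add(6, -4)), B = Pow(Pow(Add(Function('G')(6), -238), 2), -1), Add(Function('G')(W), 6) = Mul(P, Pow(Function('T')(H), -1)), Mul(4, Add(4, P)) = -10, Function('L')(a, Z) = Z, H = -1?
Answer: Rational(64, 978121) ≈ 6.5432e-5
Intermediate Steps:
P = Rational(-13, 2) (P = Add(-4, Mul(Rational(1, 4), -10)) = Add(-4, Rational(-5, 2)) = Rational(-13, 2) ≈ -6.5000)
Function('G')(W) = Rational(-37, 4) (Function('G')(W) = Add(-6, Mul(Rational(-13, 2), Pow(2, -1))) = Add(-6, Mul(Rational(-13, 2), Rational(1, 2))) = Add(-6, Rational(-13, 4)) = Rational(-37, 4))
B = Rational(16, 978121) (B = Pow(Pow(Add(Rational(-37, 4), -238), 2), -1) = Pow(Pow(Rational(-989, 4), 2), -1) = Pow(Rational(978121, 16), -1) = Rational(16, 978121) ≈ 1.6358e-5)
C = 4 (C = Mul(2, Add(6, -4)) = Mul(2, 2) = 4)
Mul(B, C) = Mul(Rational(16, 978121), 4) = Rational(64, 978121)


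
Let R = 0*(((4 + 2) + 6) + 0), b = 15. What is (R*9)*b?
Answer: 0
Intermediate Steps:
R = 0 (R = 0*((6 + 6) + 0) = 0*(12 + 0) = 0*12 = 0)
(R*9)*b = (0*9)*15 = 0*15 = 0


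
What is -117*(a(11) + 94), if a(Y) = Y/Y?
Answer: -11115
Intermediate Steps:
a(Y) = 1
-117*(a(11) + 94) = -117*(1 + 94) = -117*95 = -11115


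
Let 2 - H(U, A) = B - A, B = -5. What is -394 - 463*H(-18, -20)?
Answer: 5625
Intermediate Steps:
H(U, A) = 7 + A (H(U, A) = 2 - (-5 - A) = 2 + (5 + A) = 7 + A)
-394 - 463*H(-18, -20) = -394 - 463*(7 - 20) = -394 - 463*(-13) = -394 + 6019 = 5625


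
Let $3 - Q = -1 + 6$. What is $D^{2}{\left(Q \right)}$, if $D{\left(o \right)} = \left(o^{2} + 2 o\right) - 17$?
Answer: $289$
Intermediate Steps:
$Q = -2$ ($Q = 3 - \left(-1 + 6\right) = 3 - 5 = -2$)
$D{\left(o \right)} = -17 + o^{2} + 2 o$
$D^{2}{\left(Q \right)} = \left(-17 + \left(-2\right)^{2} + 2 \left(-2\right)\right)^{2} = \left(-17 + 4 - 4\right)^{2} = \left(-17\right)^{2} = 289$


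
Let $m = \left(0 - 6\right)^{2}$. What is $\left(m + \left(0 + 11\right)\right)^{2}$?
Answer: $2209$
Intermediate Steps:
$m = 36$ ($m = \left(-6\right)^{2} = 36$)
$\left(m + \left(0 + 11\right)\right)^{2} = \left(36 + \left(0 + 11\right)\right)^{2} = \left(36 + 11\right)^{2} = 47^{2} = 2209$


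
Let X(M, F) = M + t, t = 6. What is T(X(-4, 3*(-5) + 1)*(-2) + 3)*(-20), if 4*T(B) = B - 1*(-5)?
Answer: -20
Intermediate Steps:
X(M, F) = 6 + M (X(M, F) = M + 6 = 6 + M)
T(B) = 5/4 + B/4 (T(B) = (B - 1*(-5))/4 = (B + 5)/4 = (5 + B)/4 = 5/4 + B/4)
T(X(-4, 3*(-5) + 1)*(-2) + 3)*(-20) = (5/4 + ((6 - 4)*(-2) + 3)/4)*(-20) = (5/4 + (2*(-2) + 3)/4)*(-20) = (5/4 + (-4 + 3)/4)*(-20) = (5/4 + (1/4)*(-1))*(-20) = (5/4 - 1/4)*(-20) = 1*(-20) = -20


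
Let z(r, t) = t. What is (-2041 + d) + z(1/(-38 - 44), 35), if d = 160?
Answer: -1846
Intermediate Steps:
(-2041 + d) + z(1/(-38 - 44), 35) = (-2041 + 160) + 35 = -1881 + 35 = -1846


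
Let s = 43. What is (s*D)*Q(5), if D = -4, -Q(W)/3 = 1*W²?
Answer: 12900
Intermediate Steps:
Q(W) = -3*W²
(s*D)*Q(5) = (43*(-4))*(-3*5²) = -(-516)*25 = -172*(-75) = 12900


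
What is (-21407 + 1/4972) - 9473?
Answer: -153535359/4972 ≈ -30880.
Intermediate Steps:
(-21407 + 1/4972) - 9473 = -106435603/4972 - 9473 = -153535359/4972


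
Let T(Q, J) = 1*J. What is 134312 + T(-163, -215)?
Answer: 134097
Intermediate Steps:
T(Q, J) = J
134312 + T(-163, -215) = 134312 - 215 = 134097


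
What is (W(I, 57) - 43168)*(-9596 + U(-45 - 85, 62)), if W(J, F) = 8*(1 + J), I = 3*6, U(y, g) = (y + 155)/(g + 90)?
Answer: 412774461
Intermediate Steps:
U(y, g) = (155 + y)/(90 + g)
I = 18
W(J, F) = 8 + 8*J
(W(I, 57) - 43168)*(-9596 + U(-45 - 85, 62)) = ((8 + 8*18) - 43168)*(-9596 + (155 + (-45 - 85))/(90 + 62)) = ((8 + 144) - 43168)*(-9596 + (155 - 130)/152) = (152 - 43168)*(-9596 + (1/152)*25) = -43016*(-9596 + 25/152) = -43016*(-1458567/152) = 412774461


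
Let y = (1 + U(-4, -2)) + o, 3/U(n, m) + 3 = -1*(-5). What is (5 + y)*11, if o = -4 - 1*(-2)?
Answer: 121/2 ≈ 60.500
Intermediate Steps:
o = -2 (o = -4 + 2 = -2)
U(n, m) = 3/2 (U(n, m) = 3/(-3 - 1*(-5)) = 3/(-3 + 5) = 3/2)
y = ½ (y = (1 + 3/2) - 2 = 5/2 - 2 = ½ ≈ 0.50000)
(5 + y)*11 = (5 + ½)*11 = (11/2)*11 = 121/2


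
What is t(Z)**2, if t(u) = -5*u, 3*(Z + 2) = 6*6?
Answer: 2500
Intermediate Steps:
Z = 10 (Z = -2 + (6*6)/3 = -2 + (1/3)*36 = -2 + 12 = 10)
t(Z)**2 = (-5*10)**2 = (-50)**2 = 2500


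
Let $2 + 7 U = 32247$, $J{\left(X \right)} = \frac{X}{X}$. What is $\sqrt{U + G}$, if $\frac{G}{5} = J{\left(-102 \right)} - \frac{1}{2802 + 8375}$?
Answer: $\frac{5 \sqrt{1129124984099}}{78239} \approx 67.907$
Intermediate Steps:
$J{\left(X \right)} = 1$
$U = \frac{32245}{7}$ ($U = - \frac{2}{7} + \frac{1}{7} \cdot 32247 = - \frac{2}{7} + \frac{32247}{7} = \frac{32245}{7} \approx 4606.4$)
$G = \frac{55880}{11177}$ ($G = 5 \left(1 - \frac{1}{2802 + 8375}\right) = 5 \left(1 - \frac{1}{11177}\right) = 5 \cdot \frac{11176}{11177} = \frac{55880}{11177} \approx 4.9995$)
$\sqrt{U + G} = \sqrt{\frac{32245}{7} + \frac{55880}{11177}} = \sqrt{\frac{360793525}{78239}} = \frac{5 \sqrt{1129124984099}}{78239}$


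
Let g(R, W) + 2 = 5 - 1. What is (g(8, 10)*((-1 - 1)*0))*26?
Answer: 0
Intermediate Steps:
g(R, W) = 2 (g(R, W) = -2 + (5 - 1) = -2 + 4 = 2)
(g(8, 10)*((-1 - 1)*0))*26 = (2*((-1 - 1)*0))*26 = (2*(-2*0))*26 = (2*0)*26 = 0*26 = 0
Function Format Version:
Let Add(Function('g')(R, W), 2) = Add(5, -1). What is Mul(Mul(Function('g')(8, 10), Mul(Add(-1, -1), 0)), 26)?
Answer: 0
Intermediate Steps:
Function('g')(R, W) = 2 (Function('g')(R, W) = Add(-2, Add(5, -1)) = Add(-2, 4) = 2)
Mul(Mul(Function('g')(8, 10), Mul(Add(-1, -1), 0)), 26) = Mul(Mul(2, Mul(Add(-1, -1), 0)), 26) = Mul(Mul(2, Mul(-2, 0)), 26) = Mul(Mul(2, 0), 26) = Mul(0, 26) = 0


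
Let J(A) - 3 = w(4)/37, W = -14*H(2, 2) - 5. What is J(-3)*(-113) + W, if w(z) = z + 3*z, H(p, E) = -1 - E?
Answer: -12982/37 ≈ -350.86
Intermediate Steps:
w(z) = 4*z
W = 37 (W = -14*(-1 - 1*2) - 5 = -14*(-1 - 2) - 5 = -14*(-3) - 5 = 42 - 5 = 37)
J(A) = 127/37 (J(A) = 3 + (4*4)/37 = 3 + 16*(1/37) = 3 + 16/37 = 127/37)
J(-3)*(-113) + W = (127/37)*(-113) + 37 = -14351/37 + 37 = -12982/37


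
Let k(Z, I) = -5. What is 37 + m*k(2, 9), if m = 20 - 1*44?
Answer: 157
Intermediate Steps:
m = -24 (m = 20 - 44 = -24)
37 + m*k(2, 9) = 37 - 24*(-5) = 37 + 120 = 157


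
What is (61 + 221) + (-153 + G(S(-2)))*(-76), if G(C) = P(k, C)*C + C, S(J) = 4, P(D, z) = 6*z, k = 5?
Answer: 4310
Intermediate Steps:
G(C) = C + 6*C**2 (G(C) = (6*C)*C + C = 6*C**2 + C = C + 6*C**2)
(61 + 221) + (-153 + G(S(-2)))*(-76) = (61 + 221) + (-153 + 4*(1 + 6*4))*(-76) = 282 + (-153 + 4*(1 + 24))*(-76) = 282 + (-153 + 4*25)*(-76) = 282 + (-153 + 100)*(-76) = 282 - 53*(-76) = 282 + 4028 = 4310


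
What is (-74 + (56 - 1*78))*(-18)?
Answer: 1728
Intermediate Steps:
(-74 + (56 - 1*78))*(-18) = (-74 + (56 - 78))*(-18) = (-74 - 22)*(-18) = -96*(-18) = 1728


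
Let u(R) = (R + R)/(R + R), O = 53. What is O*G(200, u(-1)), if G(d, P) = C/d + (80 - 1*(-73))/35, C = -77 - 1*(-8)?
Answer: 298761/1400 ≈ 213.40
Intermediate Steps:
C = -69 (C = -77 + 8 = -69)
u(R) = 1 (u(R) = (2*R)/((2*R)) = (2*R)*(1/(2*R)) = 1)
G(d, P) = 153/35 - 69/d (G(d, P) = -69/d + (80 - 1*(-73))/35 = -69/d + (80 + 73)*(1/35) = -69/d + 153*(1/35) = -69/d + 153/35 = 153/35 - 69/d)
O*G(200, u(-1)) = 53*(153/35 - 69/200) = 53*(5637/1400) = 298761/1400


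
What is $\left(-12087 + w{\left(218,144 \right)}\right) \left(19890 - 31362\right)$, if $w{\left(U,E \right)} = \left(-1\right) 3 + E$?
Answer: $137044512$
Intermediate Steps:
$w{\left(U,E \right)} = -3 + E$
$\left(-12087 + w{\left(218,144 \right)}\right) \left(19890 - 31362\right) = \left(-12087 + \left(-3 + 144\right)\right) \left(19890 - 31362\right) = \left(-12087 + 141\right) \left(-11472\right) = \left(-11946\right) \left(-11472\right) = 137044512$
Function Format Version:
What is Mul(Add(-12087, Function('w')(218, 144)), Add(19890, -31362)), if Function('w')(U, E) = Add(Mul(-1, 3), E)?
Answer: 137044512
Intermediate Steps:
Function('w')(U, E) = Add(-3, E)
Mul(Add(-12087, Function('w')(218, 144)), Add(19890, -31362)) = Mul(Add(-12087, Add(-3, 144)), Add(19890, -31362)) = Mul(Add(-12087, 141), -11472) = Mul(-11946, -11472) = 137044512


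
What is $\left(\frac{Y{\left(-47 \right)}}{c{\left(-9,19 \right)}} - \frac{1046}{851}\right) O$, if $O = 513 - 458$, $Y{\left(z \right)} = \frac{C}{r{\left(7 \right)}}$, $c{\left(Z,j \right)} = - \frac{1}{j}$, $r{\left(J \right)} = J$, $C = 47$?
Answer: $- \frac{42199575}{5957} \approx -7084.0$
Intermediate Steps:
$Y{\left(z \right)} = \frac{47}{7}$
$O = 55$ ($O = 513 - 458 = 55$)
$\left(\frac{Y{\left(-47 \right)}}{c{\left(-9,19 \right)}} - \frac{1046}{851}\right) O = \left(\frac{47}{7 \left(- \frac{1}{19}\right)} - \frac{1046}{851}\right) 55 = \left(\frac{47}{7} \left(-19\right) - \frac{1046}{851}\right) 55 = \left(- \frac{893}{7} - \frac{1046}{851}\right) 55 = \left(- \frac{767265}{5957}\right) 55 = - \frac{42199575}{5957}$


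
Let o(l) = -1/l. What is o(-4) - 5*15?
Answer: -299/4 ≈ -74.750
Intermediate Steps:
o(-4) - 5*15 = -1/(-4) - 5*15 = -1*(-1/4) - 75 = 1/4 - 75 = -299/4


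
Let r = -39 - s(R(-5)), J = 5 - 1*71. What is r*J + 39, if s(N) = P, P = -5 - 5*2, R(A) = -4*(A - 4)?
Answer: 1623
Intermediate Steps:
J = -66 (J = 5 - 71 = -66)
R(A) = 16 - 4*A (R(A) = -4*(-4 + A) = 16 - 4*A)
P = -15 (P = -5 - 10 = -15)
s(N) = -15
r = -24 (r = -39 - 1*(-15) = -39 + 15 = -24)
r*J + 39 = -24*(-66) + 39 = 1584 + 39 = 1623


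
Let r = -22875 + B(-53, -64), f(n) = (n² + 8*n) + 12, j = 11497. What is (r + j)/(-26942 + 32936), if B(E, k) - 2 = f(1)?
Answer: -3785/1998 ≈ -1.8944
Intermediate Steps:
f(n) = 12 + n² + 8*n
B(E, k) = 23 (B(E, k) = 2 + (12 + 1² + 8*1) = 2 + (12 + 1 + 8) = 2 + 21 = 23)
r = -22852 (r = -22875 + 23 = -22852)
(r + j)/(-26942 + 32936) = (-22852 + 11497)/(-26942 + 32936) = -11355/5994 = -11355*1/5994 = -3785/1998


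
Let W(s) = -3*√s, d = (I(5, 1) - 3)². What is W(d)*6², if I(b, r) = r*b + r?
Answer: -324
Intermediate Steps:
I(b, r) = r + b*r (I(b, r) = b*r + r = r + b*r)
d = 9 (d = (1*(1 + 5) - 3)² = (1*6 - 3)² = (6 - 3)² = 3² = 9)
W(d)*6² = -3*√9*6² = -3*3*36 = -9*36 = -324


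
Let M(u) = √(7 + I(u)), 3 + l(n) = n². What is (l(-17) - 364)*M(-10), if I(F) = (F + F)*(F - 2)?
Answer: -78*√247 ≈ -1225.9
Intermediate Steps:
I(F) = 2*F*(-2 + F) (I(F) = (2*F)*(-2 + F) = 2*F*(-2 + F))
l(n) = -3 + n²
M(u) = √(7 + 2*u*(-2 + u))
(l(-17) - 364)*M(-10) = ((-3 + (-17)²) - 364)*√(7 + 2*(-10)*(-2 - 10)) = ((-3 + 289) - 364)*√(7 + 2*(-10)*(-12)) = (286 - 364)*√(7 + 240) = -78*√247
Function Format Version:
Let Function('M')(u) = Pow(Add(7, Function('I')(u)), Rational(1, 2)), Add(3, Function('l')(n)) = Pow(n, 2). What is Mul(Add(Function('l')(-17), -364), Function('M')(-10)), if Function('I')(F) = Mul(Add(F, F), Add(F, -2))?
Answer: Mul(-78, Pow(247, Rational(1, 2))) ≈ -1225.9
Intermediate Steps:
Function('I')(F) = Mul(2, F, Add(-2, F)) (Function('I')(F) = Mul(Mul(2, F), Add(-2, F)) = Mul(2, F, Add(-2, F)))
Function('l')(n) = Add(-3, Pow(n, 2))
Function('M')(u) = Pow(Add(7, Mul(2, u, Add(-2, u))), Rational(1, 2))
Mul(Add(Function('l')(-17), -364), Function('M')(-10)) = Mul(Add(Add(-3, Pow(-17, 2)), -364), Pow(Add(7, Mul(2, -10, Add(-2, -10))), Rational(1, 2))) = Mul(Add(Add(-3, 289), -364), Pow(Add(7, Mul(2, -10, -12)), Rational(1, 2))) = Mul(Add(286, -364), Pow(Add(7, 240), Rational(1, 2))) = Mul(-78, Pow(247, Rational(1, 2)))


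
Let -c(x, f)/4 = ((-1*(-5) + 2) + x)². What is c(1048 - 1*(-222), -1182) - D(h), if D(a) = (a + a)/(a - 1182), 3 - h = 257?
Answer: -2341726971/359 ≈ -6.5229e+6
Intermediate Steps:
h = -254 (h = 3 - 1*257 = 3 - 257 = -254)
D(a) = 2*a/(-1182 + a) (D(a) = (2*a)/(-1182 + a) = 2*a/(-1182 + a))
c(x, f) = -4*(7 + x)² (c(x, f) = -4*((-1*(-5) + 2) + x)² = -4*((5 + 2) + x)² = -4*(7 + x)²)
c(1048 - 1*(-222), -1182) - D(h) = -4*(7 + (1048 - 1*(-222)))² - 2*(-254)/(-1182 - 254) = -4*(7 + (1048 + 222))² - 2*(-254)/(-1436) = -4*(7 + 1270)² - 2*(-254)*(-1)/1436 = -4*1277² - 1*127/359 = -4*1630729 - 127/359 = -6522916 - 127/359 = -2341726971/359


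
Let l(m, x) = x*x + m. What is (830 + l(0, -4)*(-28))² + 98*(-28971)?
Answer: -2693234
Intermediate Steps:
l(m, x) = m + x² (l(m, x) = x² + m = m + x²)
(830 + l(0, -4)*(-28))² + 98*(-28971) = (830 + (0 + (-4)²)*(-28))² + 98*(-28971) = (830 + (0 + 16)*(-28))² - 2839158 = (830 + 16*(-28))² - 2839158 = (830 - 448)² - 2839158 = 382² - 2839158 = 145924 - 2839158 = -2693234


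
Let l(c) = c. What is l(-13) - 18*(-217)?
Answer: 3893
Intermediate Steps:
l(-13) - 18*(-217) = -13 - 18*(-217) = -13 - 1*(-3906) = -13 + 3906 = 3893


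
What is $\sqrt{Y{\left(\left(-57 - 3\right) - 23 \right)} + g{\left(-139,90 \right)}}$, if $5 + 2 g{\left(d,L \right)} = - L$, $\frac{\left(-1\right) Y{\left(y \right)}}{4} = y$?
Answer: $\frac{\sqrt{1138}}{2} \approx 16.867$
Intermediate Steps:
$Y{\left(y \right)} = - 4 y$
$g{\left(d,L \right)} = - \frac{5}{2} - \frac{L}{2}$ ($g{\left(d,L \right)} = - \frac{5}{2} + \frac{\left(-1\right) L}{2} = - \frac{5}{2} - \frac{L}{2}$)
$\sqrt{Y{\left(\left(-57 - 3\right) - 23 \right)} + g{\left(-139,90 \right)}} = \sqrt{- 4 \left(\left(-57 - 3\right) - 23\right) - \frac{95}{2}} = \sqrt{- 4 \left(-60 - 23\right) - \frac{95}{2}} = \sqrt{\left(-4\right) \left(-83\right) - \frac{95}{2}} = \sqrt{332 - \frac{95}{2}} = \sqrt{\frac{569}{2}} = \frac{\sqrt{1138}}{2}$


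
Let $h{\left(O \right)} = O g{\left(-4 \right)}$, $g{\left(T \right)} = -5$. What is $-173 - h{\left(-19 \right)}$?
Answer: $-268$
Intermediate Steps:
$h{\left(O \right)} = - 5 O$ ($h{\left(O \right)} = O \left(-5\right) = - 5 O$)
$-173 - h{\left(-19 \right)} = -173 - \left(-5\right) \left(-19\right) = -173 - 95 = -268$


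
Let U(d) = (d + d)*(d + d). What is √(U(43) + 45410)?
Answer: √52806 ≈ 229.80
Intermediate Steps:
U(d) = 4*d² (U(d) = (2*d)*(2*d) = 4*d²)
√(U(43) + 45410) = √(4*43² + 45410) = √(4*1849 + 45410) = √(7396 + 45410) = √52806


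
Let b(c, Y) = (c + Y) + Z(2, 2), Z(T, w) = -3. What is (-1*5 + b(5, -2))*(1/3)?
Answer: -5/3 ≈ -1.6667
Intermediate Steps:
b(c, Y) = -3 + Y + c (b(c, Y) = (c + Y) - 3 = (Y + c) - 3 = -3 + Y + c)
(-1*5 + b(5, -2))*(1/3) = (-1*5 + (-3 - 2 + 5))*(1/3) = (-5 + 0)*(1*(1/3)) = -5*1/3 = -5/3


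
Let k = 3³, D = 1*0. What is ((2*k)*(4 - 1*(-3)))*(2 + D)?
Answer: 756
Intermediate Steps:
D = 0
k = 27
((2*k)*(4 - 1*(-3)))*(2 + D) = ((2*27)*(4 - 1*(-3)))*(2 + 0) = (54*(4 + 3))*2 = (54*7)*2 = 378*2 = 756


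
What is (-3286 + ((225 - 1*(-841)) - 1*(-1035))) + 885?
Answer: -300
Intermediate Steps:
(-3286 + ((225 - 1*(-841)) - 1*(-1035))) + 885 = (-3286 + ((225 + 841) + 1035)) + 885 = (-3286 + (1066 + 1035)) + 885 = (-3286 + 2101) + 885 = -1185 + 885 = -300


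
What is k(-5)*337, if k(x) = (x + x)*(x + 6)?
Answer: -3370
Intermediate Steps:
k(x) = 2*x*(6 + x) (k(x) = (2*x)*(6 + x) = 2*x*(6 + x))
k(-5)*337 = (2*(-5)*(6 - 5))*337 = (2*(-5)*1)*337 = -10*337 = -3370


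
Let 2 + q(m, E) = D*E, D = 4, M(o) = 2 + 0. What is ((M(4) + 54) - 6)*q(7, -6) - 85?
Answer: -1385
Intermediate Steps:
M(o) = 2
q(m, E) = -2 + 4*E
((M(4) + 54) - 6)*q(7, -6) - 85 = ((2 + 54) - 6)*(-2 + 4*(-6)) - 85 = (56 - 6)*(-2 - 24) - 85 = 50*(-26) - 85 = -1300 - 85 = -1385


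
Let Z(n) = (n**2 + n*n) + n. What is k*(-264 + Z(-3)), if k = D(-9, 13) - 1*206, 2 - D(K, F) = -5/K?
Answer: 152803/3 ≈ 50934.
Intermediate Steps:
D(K, F) = 2 + 5/K (D(K, F) = 2 - (-5)/K = 2 + 5/K)
Z(n) = n + 2*n**2 (Z(n) = (n**2 + n**2) + n = 2*n**2 + n = n + 2*n**2)
k = -1841/9 (k = (2 + 5/(-9)) - 1*206 = (2 + 5*(-1/9)) - 206 = (2 - 5/9) - 206 = 13/9 - 206 = -1841/9 ≈ -204.56)
k*(-264 + Z(-3)) = -1841*(-264 - 3*(1 + 2*(-3)))/9 = -1841*(-264 - 3*(1 - 6))/9 = -1841*(-264 - 3*(-5))/9 = -1841*(-264 + 15)/9 = -1841/9*(-249) = 152803/3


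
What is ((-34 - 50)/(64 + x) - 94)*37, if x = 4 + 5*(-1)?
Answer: -10582/3 ≈ -3527.3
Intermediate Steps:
x = -1 (x = 4 - 5 = -1)
((-34 - 50)/(64 + x) - 94)*37 = ((-34 - 50)/(64 - 1) - 94)*37 = (-84/63 - 94)*37 = (-84*1/63 - 94)*37 = (-4/3 - 94)*37 = -286/3*37 = -10582/3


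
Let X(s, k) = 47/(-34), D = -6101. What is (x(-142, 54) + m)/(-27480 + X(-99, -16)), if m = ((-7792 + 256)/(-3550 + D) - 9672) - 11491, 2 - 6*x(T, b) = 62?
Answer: 330824998/429408377 ≈ 0.77042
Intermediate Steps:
x(T, b) = -10 (x(T, b) = 1/3 - 1/6*62 = 1/3 - 31/3 = -10)
m = -68078859/3217 (m = ((-7792 + 256)/(-3550 - 6101) - 9672) - 11491 = (-7536/(-9651) - 9672) - 11491 = (-7536*(-1/9651) - 9672) - 11491 = (2512/3217 - 9672) - 11491 = -31112312/3217 - 11491 = -68078859/3217 ≈ -21162.)
X(s, k) = -47/34 (X(s, k) = 47*(-1/34) = -47/34)
(x(-142, 54) + m)/(-27480 + X(-99, -16)) = (-10 - 68078859/3217)/(-27480 - 47/34) = -68111029/(3217*(-934367/34)) = -68111029/3217*(-34/934367) = 330824998/429408377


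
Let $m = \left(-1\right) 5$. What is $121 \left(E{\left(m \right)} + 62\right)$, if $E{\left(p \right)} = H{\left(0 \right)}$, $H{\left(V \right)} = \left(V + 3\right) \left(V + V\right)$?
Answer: $7502$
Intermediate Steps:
$m = -5$
$H{\left(V \right)} = 2 V \left(3 + V\right)$ ($H{\left(V \right)} = \left(3 + V\right) 2 V = 2 V \left(3 + V\right)$)
$E{\left(p \right)} = 0$ ($E{\left(p \right)} = 2 \cdot 0 \left(3 + 0\right) = 2 \cdot 0 \cdot 3 = 0$)
$121 \left(E{\left(m \right)} + 62\right) = 121 \left(0 + 62\right) = 121 \cdot 62 = 7502$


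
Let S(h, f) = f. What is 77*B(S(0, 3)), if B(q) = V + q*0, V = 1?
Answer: 77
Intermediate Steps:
B(q) = 1 (B(q) = 1 + q*0 = 1 + 0 = 1)
77*B(S(0, 3)) = 77*1 = 77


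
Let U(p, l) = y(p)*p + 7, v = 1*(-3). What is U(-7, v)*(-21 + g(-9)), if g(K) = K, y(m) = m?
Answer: -1680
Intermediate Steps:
v = -3
U(p, l) = 7 + p² (U(p, l) = p*p + 7 = p² + 7 = 7 + p²)
U(-7, v)*(-21 + g(-9)) = (7 + (-7)²)*(-21 - 9) = (7 + 49)*(-30) = 56*(-30) = -1680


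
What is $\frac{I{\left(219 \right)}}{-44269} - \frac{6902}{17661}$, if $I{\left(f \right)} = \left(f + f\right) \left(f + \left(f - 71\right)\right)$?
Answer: $- \frac{15490048}{3851403} \approx -4.0219$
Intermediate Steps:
$I{\left(f \right)} = 2 f \left(-71 + 2 f\right)$ ($I{\left(f \right)} = 2 f \left(f + \left(-71 + f\right)\right) = 2 f \left(-71 + 2 f\right)$)
$\frac{I{\left(219 \right)}}{-44269} - \frac{6902}{17661} = \frac{2 \cdot 219 \left(-71 + 2 \cdot 219\right)}{-44269} - \frac{6902}{17661} = 2 \cdot 219 \left(-71 + 438\right) \left(- \frac{1}{44269}\right) - \frac{34}{87} = 2 \cdot 219 \cdot 367 \left(- \frac{1}{44269}\right) - \frac{34}{87} = 160746 \left(- \frac{1}{44269}\right) - \frac{34}{87} = - \frac{160746}{44269} - \frac{34}{87} = - \frac{15490048}{3851403}$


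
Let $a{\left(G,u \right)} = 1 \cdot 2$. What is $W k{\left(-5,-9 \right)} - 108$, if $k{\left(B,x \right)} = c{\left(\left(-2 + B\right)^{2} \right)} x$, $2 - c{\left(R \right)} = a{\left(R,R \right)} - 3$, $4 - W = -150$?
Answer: $-4266$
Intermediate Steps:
$W = 154$ ($W = 4 - -150 = 4 + 150 = 154$)
$a{\left(G,u \right)} = 2$
$c{\left(R \right)} = 3$ ($c{\left(R \right)} = 2 - \left(2 - 3\right) = 2 - -1 = 2 + 1 = 3$)
$k{\left(B,x \right)} = 3 x$
$W k{\left(-5,-9 \right)} - 108 = 154 \cdot 3 \left(-9\right) - 108 = 154 \left(-27\right) - 108 = -4158 - 108 = -4266$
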